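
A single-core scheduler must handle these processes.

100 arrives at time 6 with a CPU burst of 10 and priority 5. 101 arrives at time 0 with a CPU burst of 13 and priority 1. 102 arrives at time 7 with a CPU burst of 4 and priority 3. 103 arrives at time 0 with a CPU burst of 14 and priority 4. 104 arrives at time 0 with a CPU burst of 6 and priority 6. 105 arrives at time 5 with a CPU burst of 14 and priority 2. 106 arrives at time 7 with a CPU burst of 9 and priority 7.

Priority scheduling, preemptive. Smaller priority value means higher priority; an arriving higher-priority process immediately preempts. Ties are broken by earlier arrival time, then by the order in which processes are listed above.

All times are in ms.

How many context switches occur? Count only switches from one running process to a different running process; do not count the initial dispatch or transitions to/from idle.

6

Schedule: | 101 0-13 | 105 13-27 | 102 27-31 | 103 31-45 | 100 45-55 | 104 55-61 | 106 61-70 |
Completion: 100=55  101=13  102=31  103=45  104=61  105=27  106=70
Turnaround (C−A): 100=49  101=13  102=24  103=45  104=61  105=22  106=63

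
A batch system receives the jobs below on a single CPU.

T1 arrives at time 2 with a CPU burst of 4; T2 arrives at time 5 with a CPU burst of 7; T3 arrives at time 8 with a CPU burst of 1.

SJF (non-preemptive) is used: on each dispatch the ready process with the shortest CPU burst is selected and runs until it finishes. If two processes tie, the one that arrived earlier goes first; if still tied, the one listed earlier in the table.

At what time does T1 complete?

Timeline: | idle 0-2 | T1 2-6 | T2 6-13 | T3 13-14 |
Completion: T1=6  T2=13  T3=14
Turnaround (C−A): T1=4  T2=8  T3=6

6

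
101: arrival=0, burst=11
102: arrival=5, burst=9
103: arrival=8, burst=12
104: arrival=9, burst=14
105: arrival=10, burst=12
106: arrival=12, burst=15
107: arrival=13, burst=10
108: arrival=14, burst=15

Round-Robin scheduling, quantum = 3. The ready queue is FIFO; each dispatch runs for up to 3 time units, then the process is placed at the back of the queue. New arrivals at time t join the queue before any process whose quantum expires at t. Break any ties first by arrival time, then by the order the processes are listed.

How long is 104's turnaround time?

83

Schedule: | 101 0-6 | 102 6-9 | 101 9-12 | 103 12-15 | 104 15-18 | 102 18-21 | 105 21-24 | 106 24-27 | 101 27-29 | 107 29-32 | 108 32-35 | 103 35-38 | 104 38-41 | 102 41-44 | 105 44-47 | 106 47-50 | 107 50-53 | 108 53-56 | 103 56-59 | 104 59-62 | 105 62-65 | 106 65-68 | 107 68-71 | 108 71-74 | 103 74-77 | 104 77-80 | 105 80-83 | 106 83-86 | 107 86-87 | 108 87-90 | 104 90-92 | 106 92-95 | 108 95-98 |
Completion: 101=29  102=44  103=77  104=92  105=83  106=95  107=87  108=98
Turnaround (C−A): 101=29  102=39  103=69  104=83  105=73  106=83  107=74  108=84
Turnaround(104) = completion − arrival = 92 − 9 = 83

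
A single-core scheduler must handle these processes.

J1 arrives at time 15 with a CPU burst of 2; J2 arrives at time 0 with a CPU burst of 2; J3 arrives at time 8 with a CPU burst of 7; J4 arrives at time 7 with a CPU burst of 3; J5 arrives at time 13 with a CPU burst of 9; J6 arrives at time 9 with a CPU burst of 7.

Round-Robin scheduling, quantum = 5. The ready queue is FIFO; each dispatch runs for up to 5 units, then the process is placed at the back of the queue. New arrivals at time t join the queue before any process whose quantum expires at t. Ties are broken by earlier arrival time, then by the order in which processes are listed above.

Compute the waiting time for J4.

0

Gantt: | J2 0-2 | idle 2-7 | J4 7-10 | J3 10-15 | J6 15-20 | J5 20-25 | J1 25-27 | J3 27-29 | J6 29-31 | J5 31-35 |
Completion: J1=27  J2=2  J3=29  J4=10  J5=35  J6=31
Turnaround (C−A): J1=12  J2=2  J3=21  J4=3  J5=22  J6=22
Waiting(J4) = turnaround − burst = 3 − 3 = 0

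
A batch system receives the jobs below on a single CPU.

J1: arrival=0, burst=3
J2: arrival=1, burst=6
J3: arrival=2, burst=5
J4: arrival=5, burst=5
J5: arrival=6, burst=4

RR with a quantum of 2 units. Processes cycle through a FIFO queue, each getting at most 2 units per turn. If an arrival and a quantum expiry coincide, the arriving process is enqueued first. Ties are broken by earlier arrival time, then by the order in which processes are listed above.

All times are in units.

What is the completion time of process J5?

Gantt: | J1 0-2 | J2 2-4 | J3 4-6 | J1 6-7 | J2 7-9 | J4 9-11 | J5 11-13 | J3 13-15 | J2 15-17 | J4 17-19 | J5 19-21 | J3 21-22 | J4 22-23 |
Completion: J1=7  J2=17  J3=22  J4=23  J5=21
Turnaround (C−A): J1=7  J2=16  J3=20  J4=18  J5=15

21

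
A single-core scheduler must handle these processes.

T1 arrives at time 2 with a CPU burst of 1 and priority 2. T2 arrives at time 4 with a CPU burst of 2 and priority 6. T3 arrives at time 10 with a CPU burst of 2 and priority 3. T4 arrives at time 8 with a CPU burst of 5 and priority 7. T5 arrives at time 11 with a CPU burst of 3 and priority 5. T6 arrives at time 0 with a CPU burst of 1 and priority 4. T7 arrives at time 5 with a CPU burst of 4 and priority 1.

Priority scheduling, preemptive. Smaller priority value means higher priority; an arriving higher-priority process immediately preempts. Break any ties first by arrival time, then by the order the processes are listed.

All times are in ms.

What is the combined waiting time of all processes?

12

Timeline: | T6 0-1 | idle 1-2 | T1 2-3 | idle 3-4 | T2 4-5 | T7 5-9 | T2 9-10 | T3 10-12 | T5 12-15 | T4 15-20 |
Completion: T1=3  T2=10  T3=12  T4=20  T5=15  T6=1  T7=9
Turnaround (C−A): T1=1  T2=6  T3=2  T4=12  T5=4  T6=1  T7=4
Waiting = turnaround − burst: T1=0, T2=4, T3=0, T4=7, T5=1, T6=0, T7=0
Total waiting = 0 + 4 + 0 + 7 + 1 + 0 + 0 = 12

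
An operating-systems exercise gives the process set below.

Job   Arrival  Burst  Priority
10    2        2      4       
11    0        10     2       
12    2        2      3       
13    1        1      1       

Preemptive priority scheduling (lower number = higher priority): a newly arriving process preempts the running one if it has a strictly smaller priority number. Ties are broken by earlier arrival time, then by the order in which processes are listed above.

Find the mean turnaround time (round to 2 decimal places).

Gantt: | 11 0-1 | 13 1-2 | 11 2-11 | 12 11-13 | 10 13-15 |
Completion: 10=15  11=11  12=13  13=2
Turnaround (C−A): 10=13  11=11  12=11  13=1
Turnaround times: 10=13, 11=11, 12=11, 13=1
Average turnaround = (13+11+11+1) / 4 = 36/4 = 9.00

9.00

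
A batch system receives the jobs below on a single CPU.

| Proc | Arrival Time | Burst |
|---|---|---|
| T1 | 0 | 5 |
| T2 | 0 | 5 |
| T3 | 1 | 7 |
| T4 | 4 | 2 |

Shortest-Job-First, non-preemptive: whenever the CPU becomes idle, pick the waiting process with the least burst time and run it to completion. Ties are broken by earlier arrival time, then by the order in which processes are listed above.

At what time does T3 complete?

Gantt: | T1 0-5 | T4 5-7 | T2 7-12 | T3 12-19 |
Completion: T1=5  T2=12  T3=19  T4=7
Turnaround (C−A): T1=5  T2=12  T3=18  T4=3

19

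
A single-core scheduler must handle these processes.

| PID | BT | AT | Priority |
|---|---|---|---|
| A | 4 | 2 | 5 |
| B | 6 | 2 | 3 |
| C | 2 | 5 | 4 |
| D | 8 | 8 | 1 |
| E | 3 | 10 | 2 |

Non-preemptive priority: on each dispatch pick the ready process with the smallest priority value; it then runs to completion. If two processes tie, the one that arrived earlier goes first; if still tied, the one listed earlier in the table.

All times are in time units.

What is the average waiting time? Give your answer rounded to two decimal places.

7.80

Schedule: | idle 0-2 | B 2-8 | D 8-16 | E 16-19 | C 19-21 | A 21-25 |
Completion: A=25  B=8  C=21  D=16  E=19
Waiting times: A=19, B=0, C=14, D=0, E=6
Average waiting = (19+0+14+0+6) / 5 = 39/5 = 7.80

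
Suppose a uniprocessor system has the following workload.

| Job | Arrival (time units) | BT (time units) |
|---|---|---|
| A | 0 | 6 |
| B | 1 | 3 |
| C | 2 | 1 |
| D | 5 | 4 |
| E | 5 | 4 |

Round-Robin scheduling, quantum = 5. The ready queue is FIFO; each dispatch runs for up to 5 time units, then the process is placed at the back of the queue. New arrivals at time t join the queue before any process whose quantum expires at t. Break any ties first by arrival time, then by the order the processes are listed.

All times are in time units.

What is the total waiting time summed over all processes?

34

Timeline: | A 0-5 | B 5-8 | C 8-9 | D 9-13 | E 13-17 | A 17-18 |
Completion: A=18  B=8  C=9  D=13  E=17
Turnaround (C−A): A=18  B=7  C=7  D=8  E=12
Waiting = turnaround − burst: A=12, B=4, C=6, D=4, E=8
Total waiting = 12 + 4 + 6 + 4 + 8 = 34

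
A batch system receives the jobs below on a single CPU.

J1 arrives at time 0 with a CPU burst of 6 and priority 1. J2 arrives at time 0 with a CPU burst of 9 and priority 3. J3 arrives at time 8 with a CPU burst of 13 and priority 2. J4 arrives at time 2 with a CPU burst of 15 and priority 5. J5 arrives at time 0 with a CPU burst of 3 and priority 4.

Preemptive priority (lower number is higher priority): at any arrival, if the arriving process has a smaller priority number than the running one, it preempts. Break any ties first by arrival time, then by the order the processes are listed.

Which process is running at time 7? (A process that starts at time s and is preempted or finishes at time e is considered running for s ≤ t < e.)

J2

Gantt: | J1 0-6 | J2 6-8 | J3 8-21 | J2 21-28 | J5 28-31 | J4 31-46 |
Completion: J1=6  J2=28  J3=21  J4=46  J5=31
Turnaround (C−A): J1=6  J2=28  J3=13  J4=44  J5=31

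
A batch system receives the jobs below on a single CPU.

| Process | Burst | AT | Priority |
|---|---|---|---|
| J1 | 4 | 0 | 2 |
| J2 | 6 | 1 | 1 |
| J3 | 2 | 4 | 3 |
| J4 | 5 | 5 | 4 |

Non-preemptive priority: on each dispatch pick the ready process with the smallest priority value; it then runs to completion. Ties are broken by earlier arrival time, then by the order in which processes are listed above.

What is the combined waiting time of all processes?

16

Timeline: | J1 0-4 | J2 4-10 | J3 10-12 | J4 12-17 |
Completion: J1=4  J2=10  J3=12  J4=17
Waiting = turnaround − burst: J1=0, J2=3, J3=6, J4=7
Total waiting = 0 + 3 + 6 + 7 = 16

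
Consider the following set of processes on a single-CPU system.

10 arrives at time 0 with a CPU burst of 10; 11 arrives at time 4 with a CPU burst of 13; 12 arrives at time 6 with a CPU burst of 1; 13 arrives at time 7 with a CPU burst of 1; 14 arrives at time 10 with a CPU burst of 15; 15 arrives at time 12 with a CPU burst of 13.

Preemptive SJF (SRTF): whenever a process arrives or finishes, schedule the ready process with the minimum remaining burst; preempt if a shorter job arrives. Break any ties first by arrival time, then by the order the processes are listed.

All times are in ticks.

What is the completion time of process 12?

Schedule: | 10 0-6 | 12 6-7 | 13 7-8 | 10 8-12 | 11 12-25 | 15 25-38 | 14 38-53 |
Completion: 10=12  11=25  12=7  13=8  14=53  15=38

7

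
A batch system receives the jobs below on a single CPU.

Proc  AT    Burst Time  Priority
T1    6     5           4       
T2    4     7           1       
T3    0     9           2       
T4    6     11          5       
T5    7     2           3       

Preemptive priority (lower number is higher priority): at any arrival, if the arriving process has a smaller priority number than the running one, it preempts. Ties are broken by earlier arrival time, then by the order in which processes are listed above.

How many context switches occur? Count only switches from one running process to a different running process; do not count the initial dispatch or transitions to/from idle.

5

Schedule: | T3 0-4 | T2 4-11 | T3 11-16 | T5 16-18 | T1 18-23 | T4 23-34 |
Completion: T1=23  T2=11  T3=16  T4=34  T5=18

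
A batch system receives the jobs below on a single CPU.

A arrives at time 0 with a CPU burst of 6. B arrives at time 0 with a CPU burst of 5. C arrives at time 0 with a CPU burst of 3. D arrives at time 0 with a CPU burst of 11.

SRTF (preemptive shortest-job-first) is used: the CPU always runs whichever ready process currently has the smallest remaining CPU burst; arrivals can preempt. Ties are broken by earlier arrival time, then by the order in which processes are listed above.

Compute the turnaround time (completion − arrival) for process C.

Gantt: | C 0-3 | B 3-8 | A 8-14 | D 14-25 |
Completion: A=14  B=8  C=3  D=25
Turnaround (C−A): A=14  B=8  C=3  D=25
Turnaround(C) = completion − arrival = 3 − 0 = 3

3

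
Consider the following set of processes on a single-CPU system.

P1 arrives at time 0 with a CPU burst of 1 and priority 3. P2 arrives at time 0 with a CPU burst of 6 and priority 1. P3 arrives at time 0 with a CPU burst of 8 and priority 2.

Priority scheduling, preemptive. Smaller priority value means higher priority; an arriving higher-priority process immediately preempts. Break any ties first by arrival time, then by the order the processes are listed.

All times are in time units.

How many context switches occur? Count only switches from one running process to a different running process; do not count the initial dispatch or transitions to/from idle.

2

Gantt: | P2 0-6 | P3 6-14 | P1 14-15 |
Completion: P1=15  P2=6  P3=14
Turnaround (C−A): P1=15  P2=6  P3=14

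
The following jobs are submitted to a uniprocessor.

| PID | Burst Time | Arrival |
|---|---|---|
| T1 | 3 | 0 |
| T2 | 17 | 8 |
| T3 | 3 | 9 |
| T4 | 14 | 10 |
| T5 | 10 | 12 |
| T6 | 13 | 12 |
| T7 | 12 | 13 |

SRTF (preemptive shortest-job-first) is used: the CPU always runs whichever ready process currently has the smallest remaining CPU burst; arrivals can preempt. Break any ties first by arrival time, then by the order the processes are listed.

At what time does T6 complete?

Gantt: | T1 0-3 | idle 3-8 | T2 8-9 | T3 9-12 | T5 12-22 | T7 22-34 | T6 34-47 | T4 47-61 | T2 61-77 |
Completion: T1=3  T2=77  T3=12  T4=61  T5=22  T6=47  T7=34

47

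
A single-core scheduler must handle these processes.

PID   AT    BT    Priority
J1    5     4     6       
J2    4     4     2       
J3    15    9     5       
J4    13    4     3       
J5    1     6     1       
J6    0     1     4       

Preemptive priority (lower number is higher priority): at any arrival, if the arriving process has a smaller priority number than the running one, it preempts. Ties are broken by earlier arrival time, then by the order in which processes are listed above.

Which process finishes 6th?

J1

Timeline: | J6 0-1 | J5 1-7 | J2 7-11 | J1 11-13 | J4 13-17 | J3 17-26 | J1 26-28 |
Completion: J1=28  J2=11  J3=26  J4=17  J5=7  J6=1
Finish order: J6 → J5 → J2 → J4 → J3 → J1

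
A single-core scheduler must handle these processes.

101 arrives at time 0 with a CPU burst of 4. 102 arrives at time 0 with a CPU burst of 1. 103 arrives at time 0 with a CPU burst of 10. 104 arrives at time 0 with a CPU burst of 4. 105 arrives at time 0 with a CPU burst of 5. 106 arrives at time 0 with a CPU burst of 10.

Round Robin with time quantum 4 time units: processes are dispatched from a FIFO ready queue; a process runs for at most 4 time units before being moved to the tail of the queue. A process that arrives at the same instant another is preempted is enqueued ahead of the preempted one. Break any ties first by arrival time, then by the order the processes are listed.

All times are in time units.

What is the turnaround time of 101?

Schedule: | 101 0-4 | 102 4-5 | 103 5-9 | 104 9-13 | 105 13-17 | 106 17-21 | 103 21-25 | 105 25-26 | 106 26-30 | 103 30-32 | 106 32-34 |
Completion: 101=4  102=5  103=32  104=13  105=26  106=34
Turnaround (C−A): 101=4  102=5  103=32  104=13  105=26  106=34
Turnaround(101) = completion − arrival = 4 − 0 = 4

4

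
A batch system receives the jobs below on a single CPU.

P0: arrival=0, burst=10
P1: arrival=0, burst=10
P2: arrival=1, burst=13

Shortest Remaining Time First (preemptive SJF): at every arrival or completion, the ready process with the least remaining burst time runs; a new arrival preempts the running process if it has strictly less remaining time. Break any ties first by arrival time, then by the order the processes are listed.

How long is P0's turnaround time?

10

Schedule: | P0 0-10 | P1 10-20 | P2 20-33 |
Completion: P0=10  P1=20  P2=33
Turnaround(P0) = completion − arrival = 10 − 0 = 10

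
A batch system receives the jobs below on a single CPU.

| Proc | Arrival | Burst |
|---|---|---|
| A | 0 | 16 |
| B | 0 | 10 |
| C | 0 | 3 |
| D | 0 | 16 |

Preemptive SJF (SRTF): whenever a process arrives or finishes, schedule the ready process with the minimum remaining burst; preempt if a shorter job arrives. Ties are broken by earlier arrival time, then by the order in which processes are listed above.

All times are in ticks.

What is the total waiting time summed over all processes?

45

Timeline: | C 0-3 | B 3-13 | A 13-29 | D 29-45 |
Completion: A=29  B=13  C=3  D=45
Waiting = turnaround − burst: A=13, B=3, C=0, D=29
Total waiting = 13 + 3 + 0 + 29 = 45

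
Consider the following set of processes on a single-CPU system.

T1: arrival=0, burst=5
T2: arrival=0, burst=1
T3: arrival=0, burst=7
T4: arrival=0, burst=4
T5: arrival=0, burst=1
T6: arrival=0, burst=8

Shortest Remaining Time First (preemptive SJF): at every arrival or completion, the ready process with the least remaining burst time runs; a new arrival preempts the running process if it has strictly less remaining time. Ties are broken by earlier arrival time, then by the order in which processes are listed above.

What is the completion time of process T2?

Gantt: | T2 0-1 | T5 1-2 | T4 2-6 | T1 6-11 | T3 11-18 | T6 18-26 |
Completion: T1=11  T2=1  T3=18  T4=6  T5=2  T6=26
Turnaround (C−A): T1=11  T2=1  T3=18  T4=6  T5=2  T6=26

1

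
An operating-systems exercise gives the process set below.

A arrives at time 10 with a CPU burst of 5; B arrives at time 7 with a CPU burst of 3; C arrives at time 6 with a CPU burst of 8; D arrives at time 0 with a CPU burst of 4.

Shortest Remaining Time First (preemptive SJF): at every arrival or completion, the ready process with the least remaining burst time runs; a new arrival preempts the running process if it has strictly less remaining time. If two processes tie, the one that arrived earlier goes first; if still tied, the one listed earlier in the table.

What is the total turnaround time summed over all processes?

Schedule: | D 0-4 | idle 4-6 | C 6-7 | B 7-10 | A 10-15 | C 15-22 |
Completion: A=15  B=10  C=22  D=4
Turnaround (C−A): A=5  B=3  C=16  D=4
Turnaround = completion − arrival: A=5, B=3, C=16, D=4
Total turnaround = 5 + 3 + 16 + 4 = 28

28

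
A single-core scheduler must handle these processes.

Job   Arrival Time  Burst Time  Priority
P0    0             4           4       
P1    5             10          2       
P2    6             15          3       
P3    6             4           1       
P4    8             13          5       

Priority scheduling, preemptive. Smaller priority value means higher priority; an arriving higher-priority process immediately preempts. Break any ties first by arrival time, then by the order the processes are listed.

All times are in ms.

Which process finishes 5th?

Timeline: | P0 0-4 | idle 4-5 | P1 5-6 | P3 6-10 | P1 10-19 | P2 19-34 | P4 34-47 |
Completion: P0=4  P1=19  P2=34  P3=10  P4=47
Turnaround (C−A): P0=4  P1=14  P2=28  P3=4  P4=39
Finish order: P0 → P3 → P1 → P2 → P4

P4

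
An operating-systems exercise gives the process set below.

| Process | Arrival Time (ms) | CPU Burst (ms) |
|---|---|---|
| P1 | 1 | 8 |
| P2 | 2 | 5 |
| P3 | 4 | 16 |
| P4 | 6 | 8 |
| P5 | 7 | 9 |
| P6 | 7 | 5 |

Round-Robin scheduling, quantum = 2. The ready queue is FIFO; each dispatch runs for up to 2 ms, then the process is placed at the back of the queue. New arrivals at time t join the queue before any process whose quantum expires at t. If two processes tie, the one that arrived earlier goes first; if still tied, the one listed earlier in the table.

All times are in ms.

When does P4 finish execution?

Schedule: | idle 0-1 | P1 1-3 | P2 3-5 | P1 5-7 | P3 7-9 | P2 9-11 | P4 11-13 | P5 13-15 | P6 15-17 | P1 17-19 | P3 19-21 | P2 21-22 | P4 22-24 | P5 24-26 | P6 26-28 | P1 28-30 | P3 30-32 | P4 32-34 | P5 34-36 | P6 36-37 | P3 37-39 | P4 39-41 | P5 41-43 | P3 43-45 | P5 45-46 | P3 46-52 |
Completion: P1=30  P2=22  P3=52  P4=41  P5=46  P6=37

41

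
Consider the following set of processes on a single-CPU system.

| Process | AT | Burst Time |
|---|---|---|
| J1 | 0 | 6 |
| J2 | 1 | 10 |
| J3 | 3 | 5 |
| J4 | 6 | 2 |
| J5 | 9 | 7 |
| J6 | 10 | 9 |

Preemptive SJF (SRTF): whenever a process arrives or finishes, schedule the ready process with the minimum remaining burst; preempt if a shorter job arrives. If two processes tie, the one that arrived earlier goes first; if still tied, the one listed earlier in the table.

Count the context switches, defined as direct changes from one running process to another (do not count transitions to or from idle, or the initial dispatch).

Timeline: | J1 0-6 | J4 6-8 | J3 8-13 | J5 13-20 | J6 20-29 | J2 29-39 |
Completion: J1=6  J2=39  J3=13  J4=8  J5=20  J6=29
Turnaround (C−A): J1=6  J2=38  J3=10  J4=2  J5=11  J6=19

5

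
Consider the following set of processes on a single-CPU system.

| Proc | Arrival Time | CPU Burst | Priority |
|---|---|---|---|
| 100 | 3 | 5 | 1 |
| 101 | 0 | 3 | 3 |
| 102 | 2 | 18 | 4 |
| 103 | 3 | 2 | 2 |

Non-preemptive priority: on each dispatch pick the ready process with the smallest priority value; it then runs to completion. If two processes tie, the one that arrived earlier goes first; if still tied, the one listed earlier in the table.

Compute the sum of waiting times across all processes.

13

Schedule: | 101 0-3 | 100 3-8 | 103 8-10 | 102 10-28 |
Completion: 100=8  101=3  102=28  103=10
Turnaround (C−A): 100=5  101=3  102=26  103=7
Waiting = turnaround − burst: 100=0, 101=0, 102=8, 103=5
Total waiting = 0 + 0 + 8 + 5 = 13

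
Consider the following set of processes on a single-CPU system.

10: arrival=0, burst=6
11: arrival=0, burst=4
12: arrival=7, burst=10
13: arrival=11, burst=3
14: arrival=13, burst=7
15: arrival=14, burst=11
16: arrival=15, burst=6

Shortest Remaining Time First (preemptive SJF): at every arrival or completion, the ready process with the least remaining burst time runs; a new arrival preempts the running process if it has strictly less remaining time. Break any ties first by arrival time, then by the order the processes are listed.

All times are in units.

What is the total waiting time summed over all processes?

52

Gantt: | 11 0-4 | 10 4-10 | 12 10-11 | 13 11-14 | 14 14-21 | 16 21-27 | 12 27-36 | 15 36-47 |
Completion: 10=10  11=4  12=36  13=14  14=21  15=47  16=27
Waiting = turnaround − burst: 10=4, 11=0, 12=19, 13=0, 14=1, 15=22, 16=6
Total waiting = 4 + 0 + 19 + 0 + 1 + 22 + 6 = 52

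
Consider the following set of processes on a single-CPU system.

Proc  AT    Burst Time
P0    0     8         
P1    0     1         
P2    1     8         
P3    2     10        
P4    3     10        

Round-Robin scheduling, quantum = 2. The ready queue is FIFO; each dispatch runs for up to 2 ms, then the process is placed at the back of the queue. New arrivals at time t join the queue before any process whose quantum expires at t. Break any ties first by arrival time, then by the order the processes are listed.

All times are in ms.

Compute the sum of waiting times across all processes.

86

Timeline: | P0 0-2 | P1 2-3 | P2 3-5 | P3 5-7 | P0 7-9 | P4 9-11 | P2 11-13 | P3 13-15 | P0 15-17 | P4 17-19 | P2 19-21 | P3 21-23 | P0 23-25 | P4 25-27 | P2 27-29 | P3 29-31 | P4 31-33 | P3 33-35 | P4 35-37 |
Completion: P0=25  P1=3  P2=29  P3=35  P4=37
Turnaround (C−A): P0=25  P1=3  P2=28  P3=33  P4=34
Waiting = turnaround − burst: P0=17, P1=2, P2=20, P3=23, P4=24
Total waiting = 17 + 2 + 20 + 23 + 24 = 86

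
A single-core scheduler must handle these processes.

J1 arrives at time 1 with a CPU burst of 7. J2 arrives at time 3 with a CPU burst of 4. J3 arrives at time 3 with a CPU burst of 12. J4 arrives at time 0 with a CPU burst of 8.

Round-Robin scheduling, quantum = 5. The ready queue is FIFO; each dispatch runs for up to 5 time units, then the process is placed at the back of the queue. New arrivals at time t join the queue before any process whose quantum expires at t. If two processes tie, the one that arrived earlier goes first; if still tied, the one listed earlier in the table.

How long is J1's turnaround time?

Timeline: | J4 0-5 | J1 5-10 | J2 10-14 | J3 14-19 | J4 19-22 | J1 22-24 | J3 24-31 |
Completion: J1=24  J2=14  J3=31  J4=22
Turnaround (C−A): J1=23  J2=11  J3=28  J4=22
Turnaround(J1) = completion − arrival = 24 − 1 = 23

23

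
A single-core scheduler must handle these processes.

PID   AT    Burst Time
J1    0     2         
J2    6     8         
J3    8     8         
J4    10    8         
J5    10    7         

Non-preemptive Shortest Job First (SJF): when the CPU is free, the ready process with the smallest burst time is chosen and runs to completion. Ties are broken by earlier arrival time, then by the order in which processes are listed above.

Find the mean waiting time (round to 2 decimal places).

Gantt: | J1 0-2 | idle 2-6 | J2 6-14 | J5 14-21 | J3 21-29 | J4 29-37 |
Completion: J1=2  J2=14  J3=29  J4=37  J5=21
Turnaround (C−A): J1=2  J2=8  J3=21  J4=27  J5=11
Waiting times: J1=0, J2=0, J3=13, J4=19, J5=4
Average waiting = (0+0+13+19+4) / 5 = 36/5 = 7.20

7.20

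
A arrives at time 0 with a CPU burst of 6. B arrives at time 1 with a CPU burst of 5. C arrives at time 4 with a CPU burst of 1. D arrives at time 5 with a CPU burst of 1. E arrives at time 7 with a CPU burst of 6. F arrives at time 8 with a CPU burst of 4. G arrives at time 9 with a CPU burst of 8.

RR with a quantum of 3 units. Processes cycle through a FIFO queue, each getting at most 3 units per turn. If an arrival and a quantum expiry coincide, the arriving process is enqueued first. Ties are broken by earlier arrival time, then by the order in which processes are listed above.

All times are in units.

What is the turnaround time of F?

Gantt: | A 0-3 | B 3-6 | A 6-9 | C 9-10 | D 10-11 | B 11-13 | E 13-16 | F 16-19 | G 19-22 | E 22-25 | F 25-26 | G 26-31 |
Completion: A=9  B=13  C=10  D=11  E=25  F=26  G=31
Turnaround (C−A): A=9  B=12  C=6  D=6  E=18  F=18  G=22
Turnaround(F) = completion − arrival = 26 − 8 = 18

18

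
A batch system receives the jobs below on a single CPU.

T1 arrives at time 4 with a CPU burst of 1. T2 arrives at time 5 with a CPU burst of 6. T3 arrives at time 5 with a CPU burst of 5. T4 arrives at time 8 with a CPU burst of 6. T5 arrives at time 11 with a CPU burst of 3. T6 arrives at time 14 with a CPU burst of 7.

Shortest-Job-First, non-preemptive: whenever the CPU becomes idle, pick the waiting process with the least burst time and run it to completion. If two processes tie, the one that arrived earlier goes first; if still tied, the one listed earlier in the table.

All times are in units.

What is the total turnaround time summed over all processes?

60

Timeline: | idle 0-4 | T1 4-5 | T3 5-10 | T2 10-16 | T5 16-19 | T4 19-25 | T6 25-32 |
Completion: T1=5  T2=16  T3=10  T4=25  T5=19  T6=32
Turnaround (C−A): T1=1  T2=11  T3=5  T4=17  T5=8  T6=18
Turnaround = completion − arrival: T1=1, T2=11, T3=5, T4=17, T5=8, T6=18
Total turnaround = 1 + 11 + 5 + 17 + 8 + 18 = 60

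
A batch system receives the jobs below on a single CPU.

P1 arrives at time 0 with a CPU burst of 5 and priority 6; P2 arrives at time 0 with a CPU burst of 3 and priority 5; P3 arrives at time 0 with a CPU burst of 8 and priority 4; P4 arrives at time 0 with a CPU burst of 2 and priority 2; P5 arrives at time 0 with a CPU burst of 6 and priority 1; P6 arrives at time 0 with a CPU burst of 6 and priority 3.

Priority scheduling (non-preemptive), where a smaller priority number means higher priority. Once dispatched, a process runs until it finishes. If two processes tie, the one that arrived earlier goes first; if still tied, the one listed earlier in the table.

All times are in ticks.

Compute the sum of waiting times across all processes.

Gantt: | P5 0-6 | P4 6-8 | P6 8-14 | P3 14-22 | P2 22-25 | P1 25-30 |
Completion: P1=30  P2=25  P3=22  P4=8  P5=6  P6=14
Turnaround (C−A): P1=30  P2=25  P3=22  P4=8  P5=6  P6=14
Waiting = turnaround − burst: P1=25, P2=22, P3=14, P4=6, P5=0, P6=8
Total waiting = 25 + 22 + 14 + 6 + 0 + 8 = 75

75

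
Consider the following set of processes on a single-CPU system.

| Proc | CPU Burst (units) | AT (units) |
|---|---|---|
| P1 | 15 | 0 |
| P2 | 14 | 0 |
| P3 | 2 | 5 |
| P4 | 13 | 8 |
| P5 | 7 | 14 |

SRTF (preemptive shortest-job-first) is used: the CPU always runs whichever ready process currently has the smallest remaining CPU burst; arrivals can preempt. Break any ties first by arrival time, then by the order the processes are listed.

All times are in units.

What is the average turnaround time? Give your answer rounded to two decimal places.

Schedule: | P2 0-5 | P3 5-7 | P2 7-16 | P5 16-23 | P4 23-36 | P1 36-51 |
Completion: P1=51  P2=16  P3=7  P4=36  P5=23
Turnaround (C−A): P1=51  P2=16  P3=2  P4=28  P5=9
Turnaround times: P1=51, P2=16, P3=2, P4=28, P5=9
Average turnaround = (51+16+2+28+9) / 5 = 106/5 = 21.20

21.20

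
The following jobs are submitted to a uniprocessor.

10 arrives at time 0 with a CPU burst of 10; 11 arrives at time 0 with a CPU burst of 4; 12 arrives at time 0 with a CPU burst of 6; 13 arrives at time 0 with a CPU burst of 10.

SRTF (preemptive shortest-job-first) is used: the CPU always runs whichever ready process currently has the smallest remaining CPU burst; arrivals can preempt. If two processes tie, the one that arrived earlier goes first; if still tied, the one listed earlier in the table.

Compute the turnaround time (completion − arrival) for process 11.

4

Timeline: | 11 0-4 | 12 4-10 | 10 10-20 | 13 20-30 |
Completion: 10=20  11=4  12=10  13=30
Turnaround (C−A): 10=20  11=4  12=10  13=30
Turnaround(11) = completion − arrival = 4 − 0 = 4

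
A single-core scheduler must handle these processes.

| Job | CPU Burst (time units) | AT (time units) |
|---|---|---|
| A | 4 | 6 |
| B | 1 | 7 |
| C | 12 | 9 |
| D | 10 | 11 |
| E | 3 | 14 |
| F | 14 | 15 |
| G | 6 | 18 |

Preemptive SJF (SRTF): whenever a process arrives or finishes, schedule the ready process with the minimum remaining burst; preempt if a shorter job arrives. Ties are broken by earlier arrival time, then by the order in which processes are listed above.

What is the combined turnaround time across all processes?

Gantt: | idle 0-6 | A 6-7 | B 7-8 | A 8-11 | D 11-14 | E 14-17 | D 17-24 | G 24-30 | C 30-42 | F 42-56 |
Completion: A=11  B=8  C=42  D=24  E=17  F=56  G=30
Turnaround = completion − arrival: A=5, B=1, C=33, D=13, E=3, F=41, G=12
Total turnaround = 5 + 1 + 33 + 13 + 3 + 41 + 12 = 108

108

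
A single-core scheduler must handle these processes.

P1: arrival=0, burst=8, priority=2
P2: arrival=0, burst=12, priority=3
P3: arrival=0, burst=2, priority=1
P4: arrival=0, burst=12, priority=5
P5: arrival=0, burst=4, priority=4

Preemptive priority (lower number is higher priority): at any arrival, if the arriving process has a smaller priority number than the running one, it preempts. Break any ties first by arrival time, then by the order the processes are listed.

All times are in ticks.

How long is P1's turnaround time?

Gantt: | P3 0-2 | P1 2-10 | P2 10-22 | P5 22-26 | P4 26-38 |
Completion: P1=10  P2=22  P3=2  P4=38  P5=26
Turnaround(P1) = completion − arrival = 10 − 0 = 10

10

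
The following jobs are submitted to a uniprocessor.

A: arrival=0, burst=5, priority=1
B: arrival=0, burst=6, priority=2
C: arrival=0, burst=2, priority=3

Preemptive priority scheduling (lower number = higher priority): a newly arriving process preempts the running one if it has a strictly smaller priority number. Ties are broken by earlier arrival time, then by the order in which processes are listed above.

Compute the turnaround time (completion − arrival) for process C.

Timeline: | A 0-5 | B 5-11 | C 11-13 |
Completion: A=5  B=11  C=13
Turnaround(C) = completion − arrival = 13 − 0 = 13

13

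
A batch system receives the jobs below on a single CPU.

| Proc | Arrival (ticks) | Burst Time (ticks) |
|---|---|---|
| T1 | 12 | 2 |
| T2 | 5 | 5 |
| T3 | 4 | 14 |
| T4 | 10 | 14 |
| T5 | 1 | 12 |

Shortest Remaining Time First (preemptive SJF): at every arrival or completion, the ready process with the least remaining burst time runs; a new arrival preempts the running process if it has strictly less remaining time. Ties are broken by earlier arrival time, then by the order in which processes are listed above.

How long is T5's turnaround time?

19

Schedule: | idle 0-1 | T5 1-5 | T2 5-10 | T5 10-12 | T1 12-14 | T5 14-20 | T3 20-34 | T4 34-48 |
Completion: T1=14  T2=10  T3=34  T4=48  T5=20
Turnaround(T5) = completion − arrival = 20 − 1 = 19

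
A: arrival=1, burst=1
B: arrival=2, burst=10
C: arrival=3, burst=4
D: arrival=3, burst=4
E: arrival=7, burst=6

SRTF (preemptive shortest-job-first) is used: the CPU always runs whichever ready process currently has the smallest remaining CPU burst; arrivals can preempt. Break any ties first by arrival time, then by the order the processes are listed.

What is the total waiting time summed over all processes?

Schedule: | idle 0-1 | A 1-2 | B 2-3 | C 3-7 | D 7-11 | E 11-17 | B 17-26 |
Completion: A=2  B=26  C=7  D=11  E=17
Waiting = turnaround − burst: A=0, B=14, C=0, D=4, E=4
Total waiting = 0 + 14 + 0 + 4 + 4 = 22

22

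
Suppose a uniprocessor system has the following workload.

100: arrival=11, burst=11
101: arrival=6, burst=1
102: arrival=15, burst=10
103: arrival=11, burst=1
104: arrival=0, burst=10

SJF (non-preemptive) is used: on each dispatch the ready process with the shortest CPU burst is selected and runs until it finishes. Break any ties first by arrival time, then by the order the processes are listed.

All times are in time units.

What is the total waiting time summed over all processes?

13

Schedule: | 104 0-10 | 101 10-11 | 103 11-12 | 100 12-23 | 102 23-33 |
Completion: 100=23  101=11  102=33  103=12  104=10
Waiting = turnaround − burst: 100=1, 101=4, 102=8, 103=0, 104=0
Total waiting = 1 + 4 + 8 + 0 + 0 = 13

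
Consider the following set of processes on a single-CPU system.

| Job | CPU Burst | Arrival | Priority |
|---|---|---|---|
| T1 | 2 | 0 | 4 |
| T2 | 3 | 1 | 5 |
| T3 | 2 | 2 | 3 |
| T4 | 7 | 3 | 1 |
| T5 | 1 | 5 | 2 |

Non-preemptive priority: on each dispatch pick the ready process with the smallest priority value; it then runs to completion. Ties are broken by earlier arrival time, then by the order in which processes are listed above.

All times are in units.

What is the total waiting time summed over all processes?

18

Gantt: | T1 0-2 | T3 2-4 | T4 4-11 | T5 11-12 | T2 12-15 |
Completion: T1=2  T2=15  T3=4  T4=11  T5=12
Turnaround (C−A): T1=2  T2=14  T3=2  T4=8  T5=7
Waiting = turnaround − burst: T1=0, T2=11, T3=0, T4=1, T5=6
Total waiting = 0 + 11 + 0 + 1 + 6 = 18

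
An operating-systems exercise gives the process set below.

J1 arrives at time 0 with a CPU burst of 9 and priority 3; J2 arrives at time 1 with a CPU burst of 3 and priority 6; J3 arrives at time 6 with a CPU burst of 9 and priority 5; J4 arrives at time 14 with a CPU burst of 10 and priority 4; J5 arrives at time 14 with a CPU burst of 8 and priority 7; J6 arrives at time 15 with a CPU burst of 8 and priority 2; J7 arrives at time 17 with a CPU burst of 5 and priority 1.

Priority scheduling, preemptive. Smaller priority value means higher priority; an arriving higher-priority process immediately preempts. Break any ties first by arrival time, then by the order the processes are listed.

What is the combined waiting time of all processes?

114

Gantt: | J1 0-9 | J3 9-14 | J4 14-15 | J6 15-17 | J7 17-22 | J6 22-28 | J4 28-37 | J3 37-41 | J2 41-44 | J5 44-52 |
Completion: J1=9  J2=44  J3=41  J4=37  J5=52  J6=28  J7=22
Waiting = turnaround − burst: J1=0, J2=40, J3=26, J4=13, J5=30, J6=5, J7=0
Total waiting = 0 + 40 + 26 + 13 + 30 + 5 + 0 = 114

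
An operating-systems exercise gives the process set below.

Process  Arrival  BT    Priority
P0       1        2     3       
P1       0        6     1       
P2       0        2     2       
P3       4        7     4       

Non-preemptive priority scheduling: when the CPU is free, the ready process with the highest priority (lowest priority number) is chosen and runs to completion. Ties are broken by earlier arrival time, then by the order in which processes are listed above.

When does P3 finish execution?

Timeline: | P1 0-6 | P2 6-8 | P0 8-10 | P3 10-17 |
Completion: P0=10  P1=6  P2=8  P3=17
Turnaround (C−A): P0=9  P1=6  P2=8  P3=13

17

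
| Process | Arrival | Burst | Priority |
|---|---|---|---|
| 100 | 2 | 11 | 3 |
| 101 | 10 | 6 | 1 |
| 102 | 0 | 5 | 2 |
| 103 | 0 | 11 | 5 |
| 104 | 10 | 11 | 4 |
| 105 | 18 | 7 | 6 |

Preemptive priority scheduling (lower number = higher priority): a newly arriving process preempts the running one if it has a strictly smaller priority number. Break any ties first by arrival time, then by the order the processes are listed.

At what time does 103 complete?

44

Timeline: | 102 0-5 | 100 5-10 | 101 10-16 | 100 16-22 | 104 22-33 | 103 33-44 | 105 44-51 |
Completion: 100=22  101=16  102=5  103=44  104=33  105=51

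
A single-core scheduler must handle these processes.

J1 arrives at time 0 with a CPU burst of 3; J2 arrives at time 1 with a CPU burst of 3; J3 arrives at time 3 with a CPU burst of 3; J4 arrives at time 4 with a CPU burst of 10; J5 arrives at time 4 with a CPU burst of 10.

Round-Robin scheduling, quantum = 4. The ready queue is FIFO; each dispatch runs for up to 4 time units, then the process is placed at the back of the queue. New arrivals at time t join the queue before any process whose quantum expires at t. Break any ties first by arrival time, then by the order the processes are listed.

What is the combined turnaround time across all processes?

62

Gantt: | J1 0-3 | J2 3-6 | J3 6-9 | J4 9-13 | J5 13-17 | J4 17-21 | J5 21-25 | J4 25-27 | J5 27-29 |
Completion: J1=3  J2=6  J3=9  J4=27  J5=29
Turnaround (C−A): J1=3  J2=5  J3=6  J4=23  J5=25
Turnaround = completion − arrival: J1=3, J2=5, J3=6, J4=23, J5=25
Total turnaround = 3 + 5 + 6 + 23 + 25 = 62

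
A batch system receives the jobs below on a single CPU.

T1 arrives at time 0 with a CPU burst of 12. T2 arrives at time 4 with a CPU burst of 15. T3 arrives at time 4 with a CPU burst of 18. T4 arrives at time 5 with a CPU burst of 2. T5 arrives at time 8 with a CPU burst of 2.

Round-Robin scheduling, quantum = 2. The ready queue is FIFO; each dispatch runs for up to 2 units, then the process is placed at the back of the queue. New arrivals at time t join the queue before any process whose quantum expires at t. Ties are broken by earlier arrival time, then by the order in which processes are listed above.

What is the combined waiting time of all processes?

Gantt: | T1 0-4 | T2 4-6 | T3 6-8 | T1 8-10 | T4 10-12 | T2 12-14 | T5 14-16 | T3 16-18 | T1 18-20 | T2 20-22 | T3 22-24 | T1 24-26 | T2 26-28 | T3 28-30 | T1 30-32 | T2 32-34 | T3 34-36 | T2 36-38 | T3 38-40 | T2 40-42 | T3 42-44 | T2 44-45 | T3 45-49 |
Completion: T1=32  T2=45  T3=49  T4=12  T5=16
Waiting = turnaround − burst: T1=20, T2=26, T3=27, T4=5, T5=6
Total waiting = 20 + 26 + 27 + 5 + 6 = 84

84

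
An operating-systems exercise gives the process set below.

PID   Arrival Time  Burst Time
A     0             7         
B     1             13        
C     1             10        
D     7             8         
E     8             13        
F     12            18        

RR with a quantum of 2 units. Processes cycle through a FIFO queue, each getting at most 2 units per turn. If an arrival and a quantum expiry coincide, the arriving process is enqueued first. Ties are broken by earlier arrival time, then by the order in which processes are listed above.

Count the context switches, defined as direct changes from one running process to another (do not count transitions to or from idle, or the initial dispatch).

Schedule: | A 0-2 | B 2-4 | C 4-6 | A 6-8 | B 8-10 | C 10-12 | D 12-14 | E 14-16 | A 16-18 | B 18-20 | F 20-22 | C 22-24 | D 24-26 | E 26-28 | A 28-29 | B 29-31 | F 31-33 | C 33-35 | D 35-37 | E 37-39 | B 39-41 | F 41-43 | C 43-45 | D 45-47 | E 47-49 | B 49-51 | F 51-53 | E 53-55 | B 55-56 | F 56-58 | E 58-60 | F 60-62 | E 62-63 | F 63-69 |
Completion: A=29  B=56  C=45  D=47  E=63  F=69

33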